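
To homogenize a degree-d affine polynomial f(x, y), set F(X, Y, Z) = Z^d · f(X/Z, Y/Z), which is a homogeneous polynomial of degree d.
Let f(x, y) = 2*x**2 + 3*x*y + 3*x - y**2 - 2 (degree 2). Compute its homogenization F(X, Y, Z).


F(X, Y, Z) = 2*X**2 + 3*X*Y + 3*X*Z - Y**2 - 2*Z**2

deg(f) = 2.
Substitute x = X/Z, y = Y/Z into f, then multiply by Z^2.
  monomial 2·x^2·y^0 ↦ 2·X^2·Y^0·Z^0.
  monomial 3·x^1·y^1 ↦ 3·X^1·Y^1·Z^0.
  monomial 3·x^1·y^0 ↦ 3·X^1·Y^0·Z^1.
  monomial -1·x^0·y^2 ↦ -1·X^0·Y^2·Z^0.
  monomial -2·x^0·y^0 ↦ -2·X^0·Y^0·Z^2.
Collecting: F(X, Y, Z) = 2*X**2 + 3*X*Y + 3*X*Z - Y**2 - 2*Z**2.


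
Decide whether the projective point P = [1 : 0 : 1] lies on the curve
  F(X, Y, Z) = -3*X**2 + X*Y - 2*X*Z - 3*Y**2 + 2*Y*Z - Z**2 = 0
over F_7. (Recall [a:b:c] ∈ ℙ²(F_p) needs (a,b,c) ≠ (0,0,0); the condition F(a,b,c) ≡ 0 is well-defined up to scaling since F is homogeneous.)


F(1,0,1) ≡ 1 (mod 7); P is NOT on the curve.

Evaluate F(1, 0, 1) term-by-term (mod 7).
  -3*X**2 ↦ -3·1·1·1 = -3
  X*Y ↦ 1·1·0·1 = 0
  -2*X*Z ↦ -2·1·1·1 = -2
  -3*Y**2 ↦ -3·1·0·1 = 0
  2*Y*Z ↦ 2·1·0·1 = 0
  -Z**2 ↦ -1·1·1·1 = -1
Sum: F(1, 0, 1) = (-3) + (0) + (-2) + (0) + (0) + (-1) = -6.
Reducing mod 7: -6 ≡ 1 (mod 7).
Since F(a, b, c) ≡ 1 ≠ 0 (mod 7), P does NOT lie on the curve.


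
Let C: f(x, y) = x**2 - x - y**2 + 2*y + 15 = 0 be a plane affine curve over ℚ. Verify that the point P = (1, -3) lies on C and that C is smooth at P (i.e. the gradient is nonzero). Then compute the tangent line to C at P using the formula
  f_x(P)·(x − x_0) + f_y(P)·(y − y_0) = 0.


Tangent line at P: x + 8*y + 23 = 0.

Step 1: f(1, -3) = 0, so P lies on C.
Step 2: partial derivatives
  f_x(x, y) = 2*x - 1, f_y(x, y) = 2 - 2*y.
  f_x(P) = 1, f_y(P) = 8 (gradient nonzero, so P is smooth).
Step 3: tangent line at P: 1·(x − 1) + 8·(y − -3) = 0.
Expanding: x + 8*y + 23 = 0.


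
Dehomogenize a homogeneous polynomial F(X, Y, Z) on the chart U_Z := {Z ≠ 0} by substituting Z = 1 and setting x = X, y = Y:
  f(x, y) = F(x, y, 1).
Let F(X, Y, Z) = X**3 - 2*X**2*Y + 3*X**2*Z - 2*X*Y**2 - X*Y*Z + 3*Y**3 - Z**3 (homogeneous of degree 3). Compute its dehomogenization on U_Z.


f(x, y) = x**3 - 2*x**2*y + 3*x**2 - 2*x*y**2 - x*y + 3*y**3 - 1

On U_Z we set Z = 1. Each monomial c·X^i·Y^j·Z^k in F becomes c·x^i·y^j·1^k = c·x^i·y^j.
Substituting Z = 1: F(X, Y, 1) = x**3 - 2*x**2*y + 3*x**2 - 2*x*y**2 - x*y + 3*y**3 - 1.
Note: deg(f) ≤ deg(F) = 3; strict inequality happens when F is divisible by Z (lost terms).


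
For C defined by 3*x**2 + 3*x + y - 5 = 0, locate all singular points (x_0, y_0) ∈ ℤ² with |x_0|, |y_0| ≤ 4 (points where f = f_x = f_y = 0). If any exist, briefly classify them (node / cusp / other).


No singular points in the scanned grid; C is smooth there.

Compute partial derivatives:
  f_x = 6*x + 3.
  f_y = 1.
f_y = 1 is a nonzero constant, so f_y never vanishes: no point (x, y) can satisfy f = f_x = f_y = 0. In particular no (x, y) ∈ {−4, ..., 4}² is singular; the curve is smooth.


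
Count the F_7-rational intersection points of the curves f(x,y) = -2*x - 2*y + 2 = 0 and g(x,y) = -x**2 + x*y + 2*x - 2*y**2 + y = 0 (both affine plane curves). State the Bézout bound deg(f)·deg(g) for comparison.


Common zeros: ∅; count = 0; Bézout bound = 2.

deg(f) = 1, deg(g) = 2, so Bézout bound = 2.
Scan x ∈ F_7. For each x, list the y ∈ F_7 with f(x, y) ≡ 0 and those with g(x, y) ≡ 0 (mod 7); the common zeros in that column are the intersection.
  x = 0: f ≡ 0 at y ∈ {1}; g ≡ 0 at y ∈ {0, 4}; common: ∅.
  x = 1: f ≡ 0 at y ∈ {0}; g ≡ 0 at y ∈ ∅; common: ∅.
  x = 2: f ≡ 0 at y ∈ {6}; g ≡ 0 at y ∈ {0, 5}; common: ∅.
  x = 3: f ≡ 0 at y ∈ {5}; g ≡ 0 at y ∈ ∅; common: ∅.
  x = 4: f ≡ 0 at y ∈ {4}; g ≡ 0 at y ∈ ∅; common: ∅.
  x = 5: f ≡ 0 at y ∈ {3}; g ≡ 0 at y ∈ {5}; common: ∅.
  x = 6: f ≡ 0 at y ∈ {2}; g ≡ 0 at y ∈ {3, 4}; common: ∅.
Collecting: common zeros = ∅, so the count is 0.
Comparison with the Bézout bound: 0 ≤ 2 = deg(f)·deg(g), as expected for curves with no common component (the affine F_7-count falls short of the bound because intersections may lie at infinity, over extension fields, or carry multiplicity).


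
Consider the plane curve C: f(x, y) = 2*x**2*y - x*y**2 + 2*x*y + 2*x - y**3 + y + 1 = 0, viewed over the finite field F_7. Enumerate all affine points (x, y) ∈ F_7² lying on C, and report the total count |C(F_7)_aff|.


Affine F_7-points: {(0, 5), (2, 5), (3, 0), (3, 1), (3, 3), (4, 6), (5, 2), (6, 1), (6, 6)}; count = 9.

For each of the 49 pairs (x, y) ∈ F_7², evaluate f(x, y) mod 7. Record the zeros.
  x = 0: [0↦1, 1↦1, 2↦2, 3↦5, 4↦4, 5↦0, 6↦1]  zeros at y ∈ {5}
  x = 1: [0↦3, 1↦6, 2↦1, 3↦3, 4↦6, 5↦4, 6↦5]  zeros at y ∈ ∅
  x = 2: [0↦5, 1↦1, 2↦1, 3↦6, 4↦3, 5↦0, 6↦5]  zeros at y ∈ {5}
  x = 3: [0↦0, 1↦0, 2↦2, 3↦0, 4↦2, 5↦2, 6↦1]  zeros at y ∈ {0, 1, 3}
  x = 4: [0↦2, 1↦3, 2↦4, 3↦6, 4↦3, 5↦3, 6↦0]  zeros at y ∈ {6}
  x = 5: [0↦4, 1↦3, 2↦0, 3↦3, 4↦6, 5↦3, 6↦2]  zeros at y ∈ {2}
  x = 6: [0↦6, 1↦0, 2↦4, 3↦5, 4↦4, 5↦2, 6↦0]  zeros at y ∈ {1, 6}
Collecting zeros: affine points = {(0, 5), (2, 5), (3, 0), (3, 1), (3, 3), (4, 6), (5, 2), (6, 1), (6, 6)}.
Total count |C(F_7)_aff| = 9.


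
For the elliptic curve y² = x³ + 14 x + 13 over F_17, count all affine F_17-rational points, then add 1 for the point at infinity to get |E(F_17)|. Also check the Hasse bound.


Affine points = {(0, 8), (0, 9), (2, 7), (2, 10), (5, 2), (5, 15), (8, 5), (8, 12), (9, 1), (9, 16), (11, 6), (11, 11), (16, 7), (16, 10)}; affine count = 14; |E(F_17)| = 15.

Discriminant check: Δ ∝ 4a³ + 27b² = 4·14³ + 27·13² = 4·2744 + 27·169 ≡ 1 (mod 17). Nonzero ⇒ E is nonsingular.
For each x ∈ F_17, compute rhs = x³ + 14·x + 13 mod 17, then count y ∈ F_17 with y² ≡ rhs.
  x = 0: rhs = 13, matching y values: 8, 9 (2 points).
  x = 1: rhs = 11, matching y values: none (0 points).
  x = 2: rhs = 15, matching y values: 7, 10 (2 points).
  x = 3: rhs = 14, matching y values: none (0 points).
  x = 4: rhs = 14, matching y values: none (0 points).
  x = 5: rhs = 4, matching y values: 2, 15 (2 points).
  x = 6: rhs = 7, matching y values: none (0 points).
  x = 7: rhs = 12, matching y values: none (0 points).
  x = 8: rhs = 8, matching y values: 5, 12 (2 points).
  x = 9: rhs = 1, matching y values: 1, 16 (2 points).
  x = 10: rhs = 14, matching y values: none (0 points).
  x = 11: rhs = 2, matching y values: 6, 11 (2 points).
  x = 12: rhs = 5, matching y values: none (0 points).
  x = 13: rhs = 12, matching y values: none (0 points).
  x = 14: rhs = 12, matching y values: none (0 points).
  x = 15: rhs = 11, matching y values: none (0 points).
  x = 16: rhs = 15, matching y values: 7, 10 (2 points).
Total affine count: 14.
Full point count |E(F_17)| = 14 + 1 = 15.
Hasse bound: |15 − (17+1)| = |-3| = 3 ≤ 2√17 ≈ 8.2462 ✓.


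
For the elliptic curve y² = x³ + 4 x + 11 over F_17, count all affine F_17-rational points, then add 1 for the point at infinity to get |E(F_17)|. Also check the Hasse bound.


Affine points = {(1, 4), (1, 13), (3, 4), (3, 13), (6, 8), (6, 9), (7, 5), (7, 12), (11, 3), (11, 14), (12, 6), (12, 11), (13, 4), (13, 13)}; affine count = 14; |E(F_17)| = 15.

Discriminant check: Δ ∝ 4a³ + 27b² = 4·4³ + 27·11² = 4·64 + 27·121 ≡ 4 (mod 17). Nonzero ⇒ E is nonsingular.
For each x ∈ F_17, compute rhs = x³ + 4·x + 11 mod 17, then count y ∈ F_17 with y² ≡ rhs.
  x = 0: rhs = 11, matching y values: none (0 points).
  x = 1: rhs = 16, matching y values: 4, 13 (2 points).
  x = 2: rhs = 10, matching y values: none (0 points).
  x = 3: rhs = 16, matching y values: 4, 13 (2 points).
  x = 4: rhs = 6, matching y values: none (0 points).
  x = 5: rhs = 3, matching y values: none (0 points).
  x = 6: rhs = 13, matching y values: 8, 9 (2 points).
  x = 7: rhs = 8, matching y values: 5, 12 (2 points).
  x = 8: rhs = 11, matching y values: none (0 points).
  x = 9: rhs = 11, matching y values: none (0 points).
  x = 10: rhs = 14, matching y values: none (0 points).
  x = 11: rhs = 9, matching y values: 3, 14 (2 points).
  x = 12: rhs = 2, matching y values: 6, 11 (2 points).
  x = 13: rhs = 16, matching y values: 4, 13 (2 points).
  x = 14: rhs = 6, matching y values: none (0 points).
  x = 15: rhs = 12, matching y values: none (0 points).
  x = 16: rhs = 6, matching y values: none (0 points).
Total affine count: 14.
Full point count |E(F_17)| = 14 + 1 = 15.
Hasse bound: |15 − (17+1)| = |-3| = 3 ≤ 2√17 ≈ 8.2462 ✓.


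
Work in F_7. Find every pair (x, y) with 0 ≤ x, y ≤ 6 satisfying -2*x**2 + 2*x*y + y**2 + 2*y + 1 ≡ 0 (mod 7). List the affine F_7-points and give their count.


Affine F_7-points: {(0, 6), (2, 0), (2, 1), (4, 2), (5, 0), (5, 2), (6, 1), (6, 6)}; count = 8.

For each of the 49 pairs (x, y) ∈ F_7², evaluate f(x, y) mod 7. Record the zeros.
  x = 0: [0↦1, 1↦4, 2↦2, 3↦2, 4↦4, 5↦1, 6↦0]  zeros at y ∈ {6}
  x = 1: [0↦6, 1↦4, 2↦4, 3↦6, 4↦3, 5↦2, 6↦3]  zeros at y ∈ ∅
  x = 2: [0↦0, 1↦0, 2↦2, 3↦6, 4↦5, 5↦6, 6↦2]  zeros at y ∈ {0, 1}
  x = 3: [0↦4, 1↦6, 2↦3, 3↦2, 4↦3, 5↦6, 6↦4]  zeros at y ∈ ∅
  x = 4: [0↦4, 1↦1, 2↦0, 3↦1, 4↦4, 5↦2, 6↦2]  zeros at y ∈ {2}
  x = 5: [0↦0, 1↦6, 2↦0, 3↦3, 4↦1, 5↦1, 6↦3]  zeros at y ∈ {0, 2}
  x = 6: [0↦6, 1↦0, 2↦3, 3↦1, 4↦1, 5↦3, 6↦0]  zeros at y ∈ {1, 6}
Collecting zeros: affine points = {(0, 6), (2, 0), (2, 1), (4, 2), (5, 0), (5, 2), (6, 1), (6, 6)}.
Total count |C(F_7)_aff| = 8.


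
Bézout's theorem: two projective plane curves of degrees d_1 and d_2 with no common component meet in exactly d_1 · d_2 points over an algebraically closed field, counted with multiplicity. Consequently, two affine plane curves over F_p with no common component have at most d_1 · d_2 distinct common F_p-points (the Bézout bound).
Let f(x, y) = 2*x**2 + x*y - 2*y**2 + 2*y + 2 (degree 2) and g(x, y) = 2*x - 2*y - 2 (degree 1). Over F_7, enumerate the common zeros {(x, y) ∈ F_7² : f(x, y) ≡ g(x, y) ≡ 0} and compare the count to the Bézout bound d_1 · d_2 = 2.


Common zeros: ∅; count = 0; Bézout bound = 2.

deg(f) = 2, deg(g) = 1, so Bézout bound = 2.
Scan x ∈ F_7. For each x, list the y ∈ F_7 with f(x, y) ≡ 0 and those with g(x, y) ≡ 0 (mod 7); the common zeros in that column are the intersection.
  x = 0: f ≡ 0 at y ∈ ∅; g ≡ 0 at y ∈ {6}; common: ∅.
  x = 1: f ≡ 0 at y ∈ ∅; g ≡ 0 at y ∈ {0}; common: ∅.
  x = 2: f ≡ 0 at y ∈ ∅; g ≡ 0 at y ∈ {1}; common: ∅.
  x = 3: f ≡ 0 at y ∈ ∅; g ≡ 0 at y ∈ {2}; common: ∅.
  x = 4: f ≡ 0 at y ∈ {5}; g ≡ 0 at y ∈ {3}; common: ∅.
  x = 5: f ≡ 0 at y ∈ ∅; g ≡ 0 at y ∈ {4}; common: ∅.
  x = 6: f ≡ 0 at y ∈ ∅; g ≡ 0 at y ∈ {5}; common: ∅.
Collecting: common zeros = ∅, so the count is 0.
Comparison with the Bézout bound: 0 ≤ 2 = deg(f)·deg(g), as expected for curves with no common component (the affine F_7-count falls short of the bound because intersections may lie at infinity, over extension fields, or carry multiplicity).


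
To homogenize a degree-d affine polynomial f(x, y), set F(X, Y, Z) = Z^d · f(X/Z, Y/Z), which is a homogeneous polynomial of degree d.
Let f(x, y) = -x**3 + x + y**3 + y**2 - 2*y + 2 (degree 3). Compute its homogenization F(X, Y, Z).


F(X, Y, Z) = -X**3 + X*Z**2 + Y**3 + Y**2*Z - 2*Y*Z**2 + 2*Z**3

deg(f) = 3.
Substitute x = X/Z, y = Y/Z into f, then multiply by Z^3.
  monomial -1·x^3·y^0 ↦ -1·X^3·Y^0·Z^0.
  monomial 1·x^1·y^0 ↦ 1·X^1·Y^0·Z^2.
  monomial 1·x^0·y^3 ↦ 1·X^0·Y^3·Z^0.
  monomial 1·x^0·y^2 ↦ 1·X^0·Y^2·Z^1.
  monomial -2·x^0·y^1 ↦ -2·X^0·Y^1·Z^2.
  monomial 2·x^0·y^0 ↦ 2·X^0·Y^0·Z^3.
Collecting: F(X, Y, Z) = -X**3 + X*Z**2 + Y**3 + Y**2*Z - 2*Y*Z**2 + 2*Z**3.


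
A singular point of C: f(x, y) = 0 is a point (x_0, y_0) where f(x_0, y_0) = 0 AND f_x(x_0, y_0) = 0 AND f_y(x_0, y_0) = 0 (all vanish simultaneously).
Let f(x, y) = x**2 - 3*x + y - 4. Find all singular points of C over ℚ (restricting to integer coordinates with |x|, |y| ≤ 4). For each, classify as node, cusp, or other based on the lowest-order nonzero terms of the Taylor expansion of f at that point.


No singular points in the scanned grid; C is smooth there.

Compute partial derivatives:
  f_x = 2*x - 3.
  f_y = 1.
f_y = 1 is a nonzero constant, so f_y never vanishes: no point (x, y) can satisfy f = f_x = f_y = 0. In particular no (x, y) ∈ {−4, ..., 4}² is singular; the curve is smooth.


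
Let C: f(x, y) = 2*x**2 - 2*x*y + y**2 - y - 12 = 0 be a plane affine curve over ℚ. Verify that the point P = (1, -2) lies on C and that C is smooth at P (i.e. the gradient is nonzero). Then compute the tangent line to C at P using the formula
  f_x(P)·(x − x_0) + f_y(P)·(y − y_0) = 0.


Tangent line at P: 8*x - 7*y - 22 = 0.

Step 1: f(1, -2) = 0, so P lies on C.
Step 2: partial derivatives
  f_x(x, y) = 4*x - 2*y, f_y(x, y) = -2*x + 2*y - 1.
  f_x(P) = 8, f_y(P) = -7 (gradient nonzero, so P is smooth).
Step 3: tangent line at P: 8·(x − 1) + -7·(y − -2) = 0.
Expanding: 8*x - 7*y - 22 = 0.


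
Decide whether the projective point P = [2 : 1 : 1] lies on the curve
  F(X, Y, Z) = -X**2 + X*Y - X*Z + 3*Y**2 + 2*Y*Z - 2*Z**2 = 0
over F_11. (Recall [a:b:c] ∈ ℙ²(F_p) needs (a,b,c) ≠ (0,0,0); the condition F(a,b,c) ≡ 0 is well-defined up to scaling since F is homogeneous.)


F(2,1,1) ≡ 10 (mod 11); P is NOT on the curve.

Evaluate F(2, 1, 1) term-by-term (mod 11).
  -X**2 ↦ -1·4·1·1 = -4
  X*Y ↦ 1·2·1·1 = 2
  -X*Z ↦ -1·2·1·1 = -2
  3*Y**2 ↦ 3·1·1·1 = 3
  2*Y*Z ↦ 2·1·1·1 = 2
  -2*Z**2 ↦ -2·1·1·1 = -2
Sum: F(2, 1, 1) = (-4) + (2) + (-2) + (3) + (2) + (-2) = -1.
Reducing mod 11: -1 ≡ 10 (mod 11).
Since F(a, b, c) ≡ 10 ≠ 0 (mod 11), P does NOT lie on the curve.


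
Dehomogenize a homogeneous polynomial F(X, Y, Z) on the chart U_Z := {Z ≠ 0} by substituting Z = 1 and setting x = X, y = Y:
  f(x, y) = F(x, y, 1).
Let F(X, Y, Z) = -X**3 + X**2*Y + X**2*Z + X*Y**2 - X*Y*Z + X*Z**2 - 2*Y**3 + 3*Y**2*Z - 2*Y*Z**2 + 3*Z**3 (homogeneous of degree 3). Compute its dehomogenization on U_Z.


f(x, y) = -x**3 + x**2*y + x**2 + x*y**2 - x*y + x - 2*y**3 + 3*y**2 - 2*y + 3

On U_Z we set Z = 1. Each monomial c·X^i·Y^j·Z^k in F becomes c·x^i·y^j·1^k = c·x^i·y^j.
Substituting Z = 1: F(X, Y, 1) = -x**3 + x**2*y + x**2 + x*y**2 - x*y + x - 2*y**3 + 3*y**2 - 2*y + 3.
Note: deg(f) ≤ deg(F) = 3; strict inequality happens when F is divisible by Z (lost terms).


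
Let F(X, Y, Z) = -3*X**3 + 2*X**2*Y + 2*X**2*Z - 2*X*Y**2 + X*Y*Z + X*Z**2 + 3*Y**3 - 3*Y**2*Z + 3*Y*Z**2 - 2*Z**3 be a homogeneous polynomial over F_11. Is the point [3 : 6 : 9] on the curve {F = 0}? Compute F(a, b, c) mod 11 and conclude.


F(3,6,9) ≡ 10 (mod 11); P is NOT on the curve.

Evaluate F(3, 6, 9) term-by-term (mod 11).
  -3*X**3 ↦ -3·27·1·1 = -81
  2*X**2*Y ↦ 2·9·6·1 = 108
  2*X**2*Z ↦ 2·9·1·9 = 162
  -2*X*Y**2 ↦ -2·3·36·1 = -216
  X*Y*Z ↦ 1·3·6·9 = 162
  X*Z**2 ↦ 1·3·1·81 = 243
  3*Y**3 ↦ 3·1·216·1 = 648
  -3*Y**2*Z ↦ -3·1·36·9 = -972
  3*Y*Z**2 ↦ 3·1·6·81 = 1458
  -2*Z**3 ↦ -2·1·1·729 = -1458
Sum: F(3, 6, 9) = (-81) + (108) + (162) + (-216) + (162) + (243) + (648) + (-972) + (1458) + (-1458) = 54.
Reducing mod 11: 54 ≡ 10 (mod 11).
Since F(a, b, c) ≡ 10 ≠ 0 (mod 11), P does NOT lie on the curve.


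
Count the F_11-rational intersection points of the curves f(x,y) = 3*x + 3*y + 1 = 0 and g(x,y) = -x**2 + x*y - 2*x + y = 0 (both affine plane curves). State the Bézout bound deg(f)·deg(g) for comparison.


Common zeros: ∅; count = 0; Bézout bound = 2.

deg(f) = 1, deg(g) = 2, so Bézout bound = 2.
Scan x ∈ F_11. For each x, list the y ∈ F_11 with f(x, y) ≡ 0 and those with g(x, y) ≡ 0 (mod 11); the common zeros in that column are the intersection.
  x = 0: f ≡ 0 at y ∈ {7}; g ≡ 0 at y ∈ {0}; common: ∅.
  x = 1: f ≡ 0 at y ∈ {6}; g ≡ 0 at y ∈ {7}; common: ∅.
  x = 2: f ≡ 0 at y ∈ {5}; g ≡ 0 at y ∈ {10}; common: ∅.
  x = 3: f ≡ 0 at y ∈ {4}; g ≡ 0 at y ∈ {1}; common: ∅.
  x = 4: f ≡ 0 at y ∈ {3}; g ≡ 0 at y ∈ {7}; common: ∅.
  x = 5: f ≡ 0 at y ∈ {2}; g ≡ 0 at y ∈ {4}; common: ∅.
  x = 6: f ≡ 0 at y ∈ {1}; g ≡ 0 at y ∈ {10}; common: ∅.
  x = 7: f ≡ 0 at y ∈ {0}; g ≡ 0 at y ∈ {1}; common: ∅.
  x = 8: f ≡ 0 at y ∈ {10}; g ≡ 0 at y ∈ {4}; common: ∅.
  x = 9: f ≡ 0 at y ∈ {9}; g ≡ 0 at y ∈ {0}; common: ∅.
  x = 10: f ≡ 0 at y ∈ {8}; g ≡ 0 at y ∈ ∅; common: ∅.
Collecting: common zeros = ∅, so the count is 0.
Comparison with the Bézout bound: 0 ≤ 2 = deg(f)·deg(g), as expected for curves with no common component (the affine F_11-count falls short of the bound because intersections may lie at infinity, over extension fields, or carry multiplicity).


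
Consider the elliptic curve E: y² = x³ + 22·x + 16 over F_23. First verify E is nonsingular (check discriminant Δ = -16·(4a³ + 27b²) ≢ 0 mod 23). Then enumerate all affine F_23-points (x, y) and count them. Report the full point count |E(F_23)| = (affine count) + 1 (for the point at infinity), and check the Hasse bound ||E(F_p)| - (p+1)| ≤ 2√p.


Affine points = {(0, 4), (0, 19), (1, 4), (1, 19), (9, 0), (11, 5), (11, 18), (14, 3), (14, 20), (15, 8), (15, 15), (16, 5), (16, 18), (17, 6), (17, 17), (19, 5), (19, 18), (22, 4), (22, 19)}; affine count = 19; |E(F_23)| = 20.

Discriminant check: Δ ∝ 4a³ + 27b² = 4·22³ + 27·16² = 4·10648 + 27·256 ≡ 8 (mod 23). Nonzero ⇒ E is nonsingular.
For each x ∈ F_23, compute rhs = x³ + 22·x + 16 mod 23, then count y ∈ F_23 with y² ≡ rhs.
  x = 0: rhs = 16, matching y values: 4, 19 (2 points).
  x = 1: rhs = 16, matching y values: 4, 19 (2 points).
  x = 2: rhs = 22, matching y values: none (0 points).
  x = 3: rhs = 17, matching y values: none (0 points).
  x = 4: rhs = 7, matching y values: none (0 points).
  x = 5: rhs = 21, matching y values: none (0 points).
  x = 6: rhs = 19, matching y values: none (0 points).
  x = 7: rhs = 7, matching y values: none (0 points).
  x = 8: rhs = 14, matching y values: none (0 points).
  x = 9: rhs = 0, matching y values: 0 (1 points).
  x = 10: rhs = 17, matching y values: none (0 points).
  x = 11: rhs = 2, matching y values: 5, 18 (2 points).
  x = 12: rhs = 7, matching y values: none (0 points).
  x = 13: rhs = 15, matching y values: none (0 points).
  x = 14: rhs = 9, matching y values: 3, 20 (2 points).
  x = 15: rhs = 18, matching y values: 8, 15 (2 points).
  x = 16: rhs = 2, matching y values: 5, 18 (2 points).
  x = 17: rhs = 13, matching y values: 6, 17 (2 points).
  x = 18: rhs = 11, matching y values: none (0 points).
  x = 19: rhs = 2, matching y values: 5, 18 (2 points).
  x = 20: rhs = 15, matching y values: none (0 points).
  x = 21: rhs = 10, matching y values: none (0 points).
  x = 22: rhs = 16, matching y values: 4, 19 (2 points).
Total affine count: 19.
Full point count |E(F_23)| = 19 + 1 = 20.
Hasse bound: |20 − (23+1)| = |-4| = 4 ≤ 2√23 ≈ 9.5917 ✓.


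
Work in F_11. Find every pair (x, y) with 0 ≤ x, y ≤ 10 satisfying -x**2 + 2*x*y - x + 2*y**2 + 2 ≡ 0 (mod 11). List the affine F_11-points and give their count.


Affine F_11-points: {(1, 0), (1, 10), (2, 4), (2, 5), (5, 2), (5, 4), (7, 5), (7, 10), (9, 0), (9, 2)}; count = 10.

For each of the 121 pairs (x, y) ∈ F_11², evaluate f(x, y) mod 11. Record the zeros.
  x = 0: [0↦2, 1↦4, 2↦10, 3↦9, 4↦1, 5↦8, 6↦8, 7↦1, 8↦9, 9↦10, 10↦4]  zeros at y ∈ ∅
  x = 1: [0↦0, 1↦4, 2↦1, 3↦2, 4↦7, 5↦5, 6↦7, 7↦2, 8↦1, 9↦4, 10↦0]  zeros at y ∈ {0, 10}
  x = 2: [0↦7, 1↦2, 2↦1, 3↦4, 4↦0, 5↦0, 6↦4, 7↦1, 8↦2, 9↦7, 10↦5]  zeros at y ∈ {4, 5}
  x = 3: [0↦1, 1↦9, 2↦10, 3↦4, 4↦2, 5↦4, 6↦10, 7↦9, 8↦1, 9↦8, 10↦8]  zeros at y ∈ ∅
  x = 4: [0↦4, 1↦3, 2↦6, 3↦2, 4↦2, 5↦6, 6↦3, 7↦4, 8↦9, 9↦7, 10↦9]  zeros at y ∈ ∅
  x = 5: [0↦5, 1↦6, 2↦0, 3↦9, 4↦0, 5↦6, 6↦5, 7↦8, 8↦4, 9↦4, 10↦8]  zeros at y ∈ {2, 4}
  x = 6: [0↦4, 1↦7, 2↦3, 3↦3, 4↦7, 5↦4, 6↦5, 7↦10, 8↦8, 9↦10, 10↦5]  zeros at y ∈ ∅
  x = 7: [0↦1, 1↦6, 2↦4, 3↦6, 4↦1, 5↦0, 6↦3, 7↦10, 8↦10, 9↦3, 10↦0]  zeros at y ∈ {5, 10}
  x = 8: [0↦7, 1↦3, 2↦3, 3↦7, 4↦4, 5↦5, 6↦10, 7↦8, 8↦10, 9↦5, 10↦4]  zeros at y ∈ ∅
  x = 9: [0↦0, 1↦9, 2↦0, 3↦6, 4↦5, 5↦8, 6↦4, 7↦4, 8↦8, 9↦5, 10↦6]  zeros at y ∈ {0, 2}
  x = 10: [0↦2, 1↦2, 2↦6, 3↦3, 4↦4, 5↦9, 6↦7, 7↦9, 8↦4, 9↦3, 10↦6]  zeros at y ∈ ∅
Collecting zeros: affine points = {(1, 0), (1, 10), (2, 4), (2, 5), (5, 2), (5, 4), (7, 5), (7, 10), (9, 0), (9, 2)}.
Total count |C(F_11)_aff| = 10.


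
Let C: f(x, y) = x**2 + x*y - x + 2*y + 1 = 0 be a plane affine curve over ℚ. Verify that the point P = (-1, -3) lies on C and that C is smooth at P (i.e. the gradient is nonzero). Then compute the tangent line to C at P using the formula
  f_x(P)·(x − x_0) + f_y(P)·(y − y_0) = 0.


Tangent line at P: -6*x + y - 3 = 0.

Step 1: f(-1, -3) = 0, so P lies on C.
Step 2: partial derivatives
  f_x(x, y) = 2*x + y - 1, f_y(x, y) = x + 2.
  f_x(P) = -6, f_y(P) = 1 (gradient nonzero, so P is smooth).
Step 3: tangent line at P: -6·(x − -1) + 1·(y − -3) = 0.
Expanding: -6*x + y - 3 = 0.


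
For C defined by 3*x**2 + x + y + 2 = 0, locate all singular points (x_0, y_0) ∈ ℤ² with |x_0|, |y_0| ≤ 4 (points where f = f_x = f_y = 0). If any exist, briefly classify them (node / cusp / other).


No singular points in the scanned grid; C is smooth there.

Compute partial derivatives:
  f_x = 6*x + 1.
  f_y = 1.
f_y = 1 is a nonzero constant, so f_y never vanishes: no point (x, y) can satisfy f = f_x = f_y = 0. In particular no (x, y) ∈ {−4, ..., 4}² is singular; the curve is smooth.


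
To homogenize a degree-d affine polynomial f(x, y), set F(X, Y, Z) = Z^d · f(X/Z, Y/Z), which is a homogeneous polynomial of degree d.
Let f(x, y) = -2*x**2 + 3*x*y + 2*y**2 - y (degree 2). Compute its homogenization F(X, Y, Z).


F(X, Y, Z) = -2*X**2 + 3*X*Y + 2*Y**2 - Y*Z

deg(f) = 2.
Substitute x = X/Z, y = Y/Z into f, then multiply by Z^2.
  monomial -2·x^2·y^0 ↦ -2·X^2·Y^0·Z^0.
  monomial 3·x^1·y^1 ↦ 3·X^1·Y^1·Z^0.
  monomial 2·x^0·y^2 ↦ 2·X^0·Y^2·Z^0.
  monomial -1·x^0·y^1 ↦ -1·X^0·Y^1·Z^1.
Collecting: F(X, Y, Z) = -2*X**2 + 3*X*Y + 2*Y**2 - Y*Z.


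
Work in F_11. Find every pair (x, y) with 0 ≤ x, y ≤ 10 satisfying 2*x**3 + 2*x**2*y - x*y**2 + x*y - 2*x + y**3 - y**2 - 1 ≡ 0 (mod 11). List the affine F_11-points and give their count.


Affine F_11-points: {(0, 5), (1, 8), (2, 0), (3, 7), (4, 3), (4, 10), (6, 5), (7, 0), (9, 2), (9, 6), (10, 9)}; count = 11.

For each of the 121 pairs (x, y) ∈ F_11², evaluate f(x, y) mod 11. Record the zeros.
  x = 0: [0↦10, 1↦10, 2↦3, 3↦6, 4↦3, 5↦0, 6↦3, 7↦7, 8↦7, 9↦9, 10↦8]  zeros at y ∈ {5}
  x = 1: [0↦10, 1↦1, 2↦5, 3↦6, 4↦10, 5↦1, 6↦7, 7↦1, 8↦0, 9↦10, 10↦4]  zeros at y ∈ {8}
  x = 2: [0↦0, 1↦8, 2↦5, 3↦8, 4↦1, 5↦1, 6↦3, 7↦2, 8↦4, 9↦4, 10↦8]  zeros at y ∈ {0}
  x = 3: [0↦3, 1↦10, 2↦4, 3↦2, 4↦10, 5↦1, 6↦3, 7↦0, 8↦9, 9↦3, 10↦10]  zeros at y ∈ {7}
  x = 4: [0↦9, 1↦8, 2↦3, 3↦0, 4↦5, 5↦2, 6↦8, 7↦7, 8↦5, 9↦8, 10↦0]  zeros at y ∈ {3, 10}
  x = 5: [0↦8, 1↦3, 2↦3, 3↦3, 4↦9, 5↦5, 6↦8, 7↦2, 8↦4, 9↦9, 10↦1]  zeros at y ∈ ∅
  x = 6: [0↦1, 1↦7, 2↦5, 3↦1, 4↦1, 5↦0, 6↦4, 7↦8, 8↦7, 9↦7, 10↦3]  zeros at y ∈ {5}
  x = 7: [0↦0, 1↦10, 2↦10, 3↦6, 4↦4, 5↦10, 6↦8, 7↦4, 8↦4, 9↦3, 10↦7]  zeros at y ∈ {0}
  x = 8: [0↦6, 1↦2, 2↦8, 3↦8, 4↦8, 5↦3, 6↦10, 7↦2, 8↦7, 9↦9, 10↦3]  zeros at y ∈ ∅
  x = 9: [0↦9, 1↦6, 2↦0, 3↦8, 4↦3, 5↦2, 6↦0, 7↦3, 8↦6, 9↦4, 10↦3]  zeros at y ∈ {2, 6}
  x = 10: [0↦10, 1↦1, 2↦9, 3↦7, 4↦1, 5↦8, 6↦1, 7↦8, 8↦2, 9↦0, 10↦8]  zeros at y ∈ {9}
Collecting zeros: affine points = {(0, 5), (1, 8), (2, 0), (3, 7), (4, 3), (4, 10), (6, 5), (7, 0), (9, 2), (9, 6), (10, 9)}.
Total count |C(F_11)_aff| = 11.


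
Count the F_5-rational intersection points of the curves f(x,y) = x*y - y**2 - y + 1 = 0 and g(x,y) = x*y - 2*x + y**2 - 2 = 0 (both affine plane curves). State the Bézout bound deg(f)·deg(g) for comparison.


Common zeros: ∅; count = 0; Bézout bound = 4.

deg(f) = 2, deg(g) = 2, so Bézout bound = 4.
Scan x ∈ F_5. For each x, list the y ∈ F_5 with f(x, y) ≡ 0 and those with g(x, y) ≡ 0 (mod 5); the common zeros in that column are the intersection.
  x = 0: f ≡ 0 at y ∈ {2}; g ≡ 0 at y ∈ ∅; common: ∅.
  x = 1: f ≡ 0 at y ∈ {1, 4}; g ≡ 0 at y ∈ ∅; common: ∅.
  x = 2: f ≡ 0 at y ∈ {3}; g ≡ 0 at y ∈ ∅; common: ∅.
  x = 3: f ≡ 0 at y ∈ ∅; g ≡ 0 at y ∈ {3, 4}; common: ∅.
  x = 4: f ≡ 0 at y ∈ ∅; g ≡ 0 at y ∈ {0, 1}; common: ∅.
Collecting: common zeros = ∅, so the count is 0.
Comparison with the Bézout bound: 0 ≤ 4 = deg(f)·deg(g), as expected for curves with no common component (the affine F_5-count falls short of the bound because intersections may lie at infinity, over extension fields, or carry multiplicity).


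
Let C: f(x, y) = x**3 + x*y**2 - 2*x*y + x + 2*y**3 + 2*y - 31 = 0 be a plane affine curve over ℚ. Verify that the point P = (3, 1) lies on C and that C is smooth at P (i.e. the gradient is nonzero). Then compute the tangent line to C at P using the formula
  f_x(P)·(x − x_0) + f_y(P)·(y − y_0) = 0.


Tangent line at P: 27*x + 8*y - 89 = 0.

Step 1: f(3, 1) = 0, so P lies on C.
Step 2: partial derivatives
  f_x(x, y) = 3*x**2 + y**2 - 2*y + 1, f_y(x, y) = 2*x*y - 2*x + 6*y**2 + 2.
  f_x(P) = 27, f_y(P) = 8 (gradient nonzero, so P is smooth).
Step 3: tangent line at P: 27·(x − 3) + 8·(y − 1) = 0.
Expanding: 27*x + 8*y - 89 = 0.


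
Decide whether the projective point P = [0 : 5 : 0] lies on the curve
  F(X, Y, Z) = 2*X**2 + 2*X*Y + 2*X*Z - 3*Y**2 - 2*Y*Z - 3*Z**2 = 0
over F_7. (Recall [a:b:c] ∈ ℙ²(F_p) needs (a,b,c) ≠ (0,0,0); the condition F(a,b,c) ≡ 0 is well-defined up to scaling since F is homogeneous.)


F(0,5,0) ≡ 2 (mod 7); P is NOT on the curve.

Evaluate F(0, 5, 0) term-by-term (mod 7).
  2*X**2 ↦ 2·0·1·1 = 0
  2*X*Y ↦ 2·0·5·1 = 0
  2*X*Z ↦ 2·0·1·0 = 0
  -3*Y**2 ↦ -3·1·25·1 = -75
  -2*Y*Z ↦ -2·1·5·0 = 0
  -3*Z**2 ↦ -3·1·1·0 = 0
Sum: F(0, 5, 0) = (0) + (0) + (0) + (-75) + (0) + (0) = -75.
Reducing mod 7: -75 ≡ 2 (mod 7).
Since F(a, b, c) ≡ 2 ≠ 0 (mod 7), P does NOT lie on the curve.


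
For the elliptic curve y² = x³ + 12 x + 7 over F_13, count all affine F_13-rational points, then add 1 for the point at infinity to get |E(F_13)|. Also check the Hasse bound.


Affine points = {(2, 0), (5, 6), (5, 7), (6, 3), (6, 10), (8, 2), (8, 11), (9, 5), (9, 8), (10, 3), (10, 10), (11, 1), (11, 12)}; affine count = 13; |E(F_13)| = 14.

Discriminant check: Δ ∝ 4a³ + 27b² = 4·12³ + 27·7² = 4·1728 + 27·49 ≡ 6 (mod 13). Nonzero ⇒ E is nonsingular.
For each x ∈ F_13, compute rhs = x³ + 12·x + 7 mod 13, then count y ∈ F_13 with y² ≡ rhs.
  x = 0: rhs = 7, matching y values: none (0 points).
  x = 1: rhs = 7, matching y values: none (0 points).
  x = 2: rhs = 0, matching y values: 0 (1 points).
  x = 3: rhs = 5, matching y values: none (0 points).
  x = 4: rhs = 2, matching y values: none (0 points).
  x = 5: rhs = 10, matching y values: 6, 7 (2 points).
  x = 6: rhs = 9, matching y values: 3, 10 (2 points).
  x = 7: rhs = 5, matching y values: none (0 points).
  x = 8: rhs = 4, matching y values: 2, 11 (2 points).
  x = 9: rhs = 12, matching y values: 5, 8 (2 points).
  x = 10: rhs = 9, matching y values: 3, 10 (2 points).
  x = 11: rhs = 1, matching y values: 1, 12 (2 points).
  x = 12: rhs = 7, matching y values: none (0 points).
Total affine count: 13.
Full point count |E(F_13)| = 13 + 1 = 14.
Hasse bound: |14 − (13+1)| = |0| = 0 ≤ 2√13 ≈ 7.2111 ✓.


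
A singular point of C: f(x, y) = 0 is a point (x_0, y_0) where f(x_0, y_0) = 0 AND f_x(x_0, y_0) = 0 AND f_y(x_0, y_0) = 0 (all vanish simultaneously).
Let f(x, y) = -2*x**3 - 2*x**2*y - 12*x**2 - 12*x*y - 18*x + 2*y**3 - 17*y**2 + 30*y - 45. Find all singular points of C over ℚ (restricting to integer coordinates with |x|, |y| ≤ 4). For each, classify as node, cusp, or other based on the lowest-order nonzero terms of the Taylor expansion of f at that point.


Singular points: {(-3, 3)}; classification: cusp.

Compute partial derivatives:
  f_x = -6*x**2 - 4*x*y - 24*x - 12*y - 18.
  f_y = -2*x**2 - 12*x + 6*y**2 - 34*y + 30.
Scan x_0 ∈ {−4, ..., 4}. For each x_0, f_y(x_0, y) is a polynomial in y; find its integer roots y ∈ {−4, ..., 4}, then test f_x and f at those candidates.
  x = -4: f_y(-4, y) = 6*y**2 - 34*y + 46; no integer root y with |y| ≤ 4.
  x = -3: f_y(-3, y) = 6*y**2 - 34*y + 48; vanishes at y ∈ {3}. (-3, 3): f_x = 0, f = 0 — SINGULAR.
  x = -2: f_y(-2, y) = 6*y**2 - 34*y + 46; no integer root y with |y| ≤ 4.
  x = -1: f_y(-1, y) = 6*y**2 - 34*y + 40; vanishes at y ∈ {4}. (-1, 4): f_x = -32 ≠ 0.
  x = 0: f_y(0, y) = 6*y**2 - 34*y + 30; no integer root y with |y| ≤ 4.
  x = 1: f_y(1, y) = 6*y**2 - 34*y + 16; no integer root y with |y| ≤ 4.
  x = 2: f_y(2, y) = 6*y**2 - 34*y - 2; no integer root y with |y| ≤ 4.
  x = 3: f_y(3, y) = 6*y**2 - 34*y - 24; no integer root y with |y| ≤ 4.
  x = 4: f_y(4, y) = 6*y**2 - 34*y - 50; no integer root y with |y| ≤ 4.
Only singular point on the grid: (-3, 3).
Classify: substitute x = -3 + u, y = 3 + v and expand: f = -2*u**3 - 2*u**2*v + 2*v**3 + v**2.
No constant or linear terms (consistent with a singular point). Quadratic part: v**2. Cubic part: -2*u**3 - 2*u**2*v + 2*v**3.
The quadratic part v**2 is a perfect square, so there is a single (double) tangent line v = 0, i.e. y = 3. Restricting the cubic part to that line (v = 0) leaves -2*u**3 ≠ 0, so f is not divisible by v and the branch is v² ≈ 2*u**3 to lowest order — this is a cusp.
Classification: cusp.


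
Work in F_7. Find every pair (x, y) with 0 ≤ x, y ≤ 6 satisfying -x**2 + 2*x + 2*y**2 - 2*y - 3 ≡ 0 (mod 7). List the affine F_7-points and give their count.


Affine F_7-points: {(0, 4), (2, 4), (4, 2), (4, 6), (5, 2), (5, 6)}; count = 6.

For each of the 49 pairs (x, y) ∈ F_7², evaluate f(x, y) mod 7. Record the zeros.
  x = 0: [0↦4, 1↦4, 2↦1, 3↦2, 4↦0, 5↦2, 6↦1]  zeros at y ∈ {4}
  x = 1: [0↦5, 1↦5, 2↦2, 3↦3, 4↦1, 5↦3, 6↦2]  zeros at y ∈ ∅
  x = 2: [0↦4, 1↦4, 2↦1, 3↦2, 4↦0, 5↦2, 6↦1]  zeros at y ∈ {4}
  x = 3: [0↦1, 1↦1, 2↦5, 3↦6, 4↦4, 5↦6, 6↦5]  zeros at y ∈ ∅
  x = 4: [0↦3, 1↦3, 2↦0, 3↦1, 4↦6, 5↦1, 6↦0]  zeros at y ∈ {2, 6}
  x = 5: [0↦3, 1↦3, 2↦0, 3↦1, 4↦6, 5↦1, 6↦0]  zeros at y ∈ {2, 6}
  x = 6: [0↦1, 1↦1, 2↦5, 3↦6, 4↦4, 5↦6, 6↦5]  zeros at y ∈ ∅
Collecting zeros: affine points = {(0, 4), (2, 4), (4, 2), (4, 6), (5, 2), (5, 6)}.
Total count |C(F_7)_aff| = 6.


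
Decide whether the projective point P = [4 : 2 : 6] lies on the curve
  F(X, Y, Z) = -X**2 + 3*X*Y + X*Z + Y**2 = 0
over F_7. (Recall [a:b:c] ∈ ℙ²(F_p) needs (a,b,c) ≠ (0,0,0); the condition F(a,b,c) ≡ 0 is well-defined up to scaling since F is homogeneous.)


F(4,2,6) ≡ 1 (mod 7); P is NOT on the curve.

Evaluate F(4, 2, 6) term-by-term (mod 7).
  -X**2 ↦ -1·16·1·1 = -16
  3*X*Y ↦ 3·4·2·1 = 24
  X*Z ↦ 1·4·1·6 = 24
  Y**2 ↦ 1·1·4·1 = 4
Sum: F(4, 2, 6) = (-16) + (24) + (24) + (4) = 36.
Reducing mod 7: 36 ≡ 1 (mod 7).
Since F(a, b, c) ≡ 1 ≠ 0 (mod 7), P does NOT lie on the curve.


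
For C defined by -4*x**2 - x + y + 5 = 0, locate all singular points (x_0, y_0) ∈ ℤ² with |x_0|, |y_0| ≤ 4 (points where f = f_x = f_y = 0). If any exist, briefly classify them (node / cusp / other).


No singular points in the scanned grid; C is smooth there.

Compute partial derivatives:
  f_x = -8*x - 1.
  f_y = 1.
f_y = 1 is a nonzero constant, so f_y never vanishes: no point (x, y) can satisfy f = f_x = f_y = 0. In particular no (x, y) ∈ {−4, ..., 4}² is singular; the curve is smooth.


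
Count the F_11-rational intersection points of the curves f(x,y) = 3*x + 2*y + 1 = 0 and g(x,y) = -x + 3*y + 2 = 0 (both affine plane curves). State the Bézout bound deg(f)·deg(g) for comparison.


Common zeros: ∅; count = 0; Bézout bound = 1.

deg(f) = 1, deg(g) = 1, so Bézout bound = 1.
Scan x ∈ F_11. For each x, list the y ∈ F_11 with f(x, y) ≡ 0 and those with g(x, y) ≡ 0 (mod 11); the common zeros in that column are the intersection.
  x = 0: f ≡ 0 at y ∈ {5}; g ≡ 0 at y ∈ {3}; common: ∅.
  x = 1: f ≡ 0 at y ∈ {9}; g ≡ 0 at y ∈ {7}; common: ∅.
  x = 2: f ≡ 0 at y ∈ {2}; g ≡ 0 at y ∈ {0}; common: ∅.
  x = 3: f ≡ 0 at y ∈ {6}; g ≡ 0 at y ∈ {4}; common: ∅.
  x = 4: f ≡ 0 at y ∈ {10}; g ≡ 0 at y ∈ {8}; common: ∅.
  x = 5: f ≡ 0 at y ∈ {3}; g ≡ 0 at y ∈ {1}; common: ∅.
  x = 6: f ≡ 0 at y ∈ {7}; g ≡ 0 at y ∈ {5}; common: ∅.
  x = 7: f ≡ 0 at y ∈ {0}; g ≡ 0 at y ∈ {9}; common: ∅.
  x = 8: f ≡ 0 at y ∈ {4}; g ≡ 0 at y ∈ {2}; common: ∅.
  x = 9: f ≡ 0 at y ∈ {8}; g ≡ 0 at y ∈ {6}; common: ∅.
  x = 10: f ≡ 0 at y ∈ {1}; g ≡ 0 at y ∈ {10}; common: ∅.
Collecting: common zeros = ∅, so the count is 0.
Comparison with the Bézout bound: 0 ≤ 1 = deg(f)·deg(g), as expected for curves with no common component (the affine F_11-count falls short of the bound because intersections may lie at infinity, over extension fields, or carry multiplicity).


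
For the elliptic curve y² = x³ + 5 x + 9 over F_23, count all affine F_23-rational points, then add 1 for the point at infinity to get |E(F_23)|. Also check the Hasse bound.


Affine points = {(0, 3), (0, 20), (2, 2), (2, 21), (4, 1), (4, 22), (6, 5), (6, 18), (8, 3), (8, 20), (9, 1), (9, 22), (10, 1), (10, 22), (12, 7), (12, 16), (15, 3), (15, 20), (17, 4), (17, 19), (20, 6), (20, 17), (22, 7), (22, 16)}; affine count = 24; |E(F_23)| = 25.

Discriminant check: Δ ∝ 4a³ + 27b² = 4·5³ + 27·9² = 4·125 + 27·81 ≡ 19 (mod 23). Nonzero ⇒ E is nonsingular.
For each x ∈ F_23, compute rhs = x³ + 5·x + 9 mod 23, then count y ∈ F_23 with y² ≡ rhs.
  x = 0: rhs = 9, matching y values: 3, 20 (2 points).
  x = 1: rhs = 15, matching y values: none (0 points).
  x = 2: rhs = 4, matching y values: 2, 21 (2 points).
  x = 3: rhs = 5, matching y values: none (0 points).
  x = 4: rhs = 1, matching y values: 1, 22 (2 points).
  x = 5: rhs = 21, matching y values: none (0 points).
  x = 6: rhs = 2, matching y values: 5, 18 (2 points).
  x = 7: rhs = 19, matching y values: none (0 points).
  x = 8: rhs = 9, matching y values: 3, 20 (2 points).
  x = 9: rhs = 1, matching y values: 1, 22 (2 points).
  x = 10: rhs = 1, matching y values: 1, 22 (2 points).
  x = 11: rhs = 15, matching y values: none (0 points).
  x = 12: rhs = 3, matching y values: 7, 16 (2 points).
  x = 13: rhs = 17, matching y values: none (0 points).
  x = 14: rhs = 17, matching y values: none (0 points).
  x = 15: rhs = 9, matching y values: 3, 20 (2 points).
  x = 16: rhs = 22, matching y values: none (0 points).
  x = 17: rhs = 16, matching y values: 4, 19 (2 points).
  x = 18: rhs = 20, matching y values: none (0 points).
  x = 19: rhs = 17, matching y values: none (0 points).
  x = 20: rhs = 13, matching y values: 6, 17 (2 points).
  x = 21: rhs = 14, matching y values: none (0 points).
  x = 22: rhs = 3, matching y values: 7, 16 (2 points).
Total affine count: 24.
Full point count |E(F_23)| = 24 + 1 = 25.
Hasse bound: |25 − (23+1)| = |1| = 1 ≤ 2√23 ≈ 9.5917 ✓.


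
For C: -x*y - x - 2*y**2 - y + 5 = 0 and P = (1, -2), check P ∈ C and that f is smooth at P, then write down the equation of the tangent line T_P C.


Tangent line at P: x + 6*y + 11 = 0.

Step 1: f(1, -2) = 0, so P lies on C.
Step 2: partial derivatives
  f_x(x, y) = -y - 1, f_y(x, y) = -x - 4*y - 1.
  f_x(P) = 1, f_y(P) = 6 (gradient nonzero, so P is smooth).
Step 3: tangent line at P: 1·(x − 1) + 6·(y − -2) = 0.
Expanding: x + 6*y + 11 = 0.


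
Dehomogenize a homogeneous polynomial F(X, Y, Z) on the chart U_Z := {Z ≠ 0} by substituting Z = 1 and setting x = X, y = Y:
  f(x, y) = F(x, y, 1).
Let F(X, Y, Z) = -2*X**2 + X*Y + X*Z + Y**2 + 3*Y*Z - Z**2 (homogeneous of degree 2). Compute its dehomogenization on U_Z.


f(x, y) = -2*x**2 + x*y + x + y**2 + 3*y - 1

On U_Z we set Z = 1. Each monomial c·X^i·Y^j·Z^k in F becomes c·x^i·y^j·1^k = c·x^i·y^j.
Substituting Z = 1: F(X, Y, 1) = -2*x**2 + x*y + x + y**2 + 3*y - 1.
Note: deg(f) ≤ deg(F) = 2; strict inequality happens when F is divisible by Z (lost terms).


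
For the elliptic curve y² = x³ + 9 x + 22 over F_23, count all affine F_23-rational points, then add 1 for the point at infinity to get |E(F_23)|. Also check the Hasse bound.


Affine points = {(1, 3), (1, 20), (2, 5), (2, 18), (5, 10), (5, 13), (6, 4), (6, 19), (8, 10), (8, 13), (9, 2), (9, 21), (10, 10), (10, 13), (11, 7), (11, 16), (12, 8), (12, 15), (13, 6), (13, 17), (15, 6), (15, 17), (18, 6), (18, 17), (22, 9), (22, 14)}; affine count = 26; |E(F_23)| = 27.

Discriminant check: Δ ∝ 4a³ + 27b² = 4·9³ + 27·22² = 4·729 + 27·484 ≡ 22 (mod 23). Nonzero ⇒ E is nonsingular.
For each x ∈ F_23, compute rhs = x³ + 9·x + 22 mod 23, then count y ∈ F_23 with y² ≡ rhs.
  x = 0: rhs = 22, matching y values: none (0 points).
  x = 1: rhs = 9, matching y values: 3, 20 (2 points).
  x = 2: rhs = 2, matching y values: 5, 18 (2 points).
  x = 3: rhs = 7, matching y values: none (0 points).
  x = 4: rhs = 7, matching y values: none (0 points).
  x = 5: rhs = 8, matching y values: 10, 13 (2 points).
  x = 6: rhs = 16, matching y values: 4, 19 (2 points).
  x = 7: rhs = 14, matching y values: none (0 points).
  x = 8: rhs = 8, matching y values: 10, 13 (2 points).
  x = 9: rhs = 4, matching y values: 2, 21 (2 points).
  x = 10: rhs = 8, matching y values: 10, 13 (2 points).
  x = 11: rhs = 3, matching y values: 7, 16 (2 points).
  x = 12: rhs = 18, matching y values: 8, 15 (2 points).
  x = 13: rhs = 13, matching y values: 6, 17 (2 points).
  x = 14: rhs = 17, matching y values: none (0 points).
  x = 15: rhs = 13, matching y values: 6, 17 (2 points).
  x = 16: rhs = 7, matching y values: none (0 points).
  x = 17: rhs = 5, matching y values: none (0 points).
  x = 18: rhs = 13, matching y values: 6, 17 (2 points).
  x = 19: rhs = 14, matching y values: none (0 points).
  x = 20: rhs = 14, matching y values: none (0 points).
  x = 21: rhs = 19, matching y values: none (0 points).
  x = 22: rhs = 12, matching y values: 9, 14 (2 points).
Total affine count: 26.
Full point count |E(F_23)| = 26 + 1 = 27.
Hasse bound: |27 − (23+1)| = |3| = 3 ≤ 2√23 ≈ 9.5917 ✓.


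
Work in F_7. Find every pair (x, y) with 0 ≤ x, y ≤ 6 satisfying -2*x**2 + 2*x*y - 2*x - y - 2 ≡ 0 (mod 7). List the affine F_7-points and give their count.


Affine F_7-points: {(0, 5), (1, 6), (2, 0), (3, 1), (4, 0), (4, 1), (4, 2), (4, 3), (4, 4), (4, 5), (4, 6), (5, 3), (6, 4)}; count = 13.

For each of the 49 pairs (x, y) ∈ F_7², evaluate f(x, y) mod 7. Record the zeros.
  x = 0: [0↦5, 1↦4, 2↦3, 3↦2, 4↦1, 5↦0, 6↦6]  zeros at y ∈ {5}
  x = 1: [0↦1, 1↦2, 2↦3, 3↦4, 4↦5, 5↦6, 6↦0]  zeros at y ∈ {6}
  x = 2: [0↦0, 1↦3, 2↦6, 3↦2, 4↦5, 5↦1, 6↦4]  zeros at y ∈ {0}
  x = 3: [0↦2, 1↦0, 2↦5, 3↦3, 4↦1, 5↦6, 6↦4]  zeros at y ∈ {1}
  x = 4: [0↦0, 1↦0, 2↦0, 3↦0, 4↦0, 5↦0, 6↦0]  zeros at y ∈ {0, 1, 2, 3, 4, 5, 6}
  x = 5: [0↦1, 1↦3, 2↦5, 3↦0, 4↦2, 5↦4, 6↦6]  zeros at y ∈ {3}
  x = 6: [0↦5, 1↦2, 2↦6, 3↦3, 4↦0, 5↦4, 6↦1]  zeros at y ∈ {4}
Collecting zeros: affine points = {(0, 5), (1, 6), (2, 0), (3, 1), (4, 0), (4, 1), (4, 2), (4, 3), (4, 4), (4, 5), (4, 6), (5, 3), (6, 4)}.
Total count |C(F_7)_aff| = 13.
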